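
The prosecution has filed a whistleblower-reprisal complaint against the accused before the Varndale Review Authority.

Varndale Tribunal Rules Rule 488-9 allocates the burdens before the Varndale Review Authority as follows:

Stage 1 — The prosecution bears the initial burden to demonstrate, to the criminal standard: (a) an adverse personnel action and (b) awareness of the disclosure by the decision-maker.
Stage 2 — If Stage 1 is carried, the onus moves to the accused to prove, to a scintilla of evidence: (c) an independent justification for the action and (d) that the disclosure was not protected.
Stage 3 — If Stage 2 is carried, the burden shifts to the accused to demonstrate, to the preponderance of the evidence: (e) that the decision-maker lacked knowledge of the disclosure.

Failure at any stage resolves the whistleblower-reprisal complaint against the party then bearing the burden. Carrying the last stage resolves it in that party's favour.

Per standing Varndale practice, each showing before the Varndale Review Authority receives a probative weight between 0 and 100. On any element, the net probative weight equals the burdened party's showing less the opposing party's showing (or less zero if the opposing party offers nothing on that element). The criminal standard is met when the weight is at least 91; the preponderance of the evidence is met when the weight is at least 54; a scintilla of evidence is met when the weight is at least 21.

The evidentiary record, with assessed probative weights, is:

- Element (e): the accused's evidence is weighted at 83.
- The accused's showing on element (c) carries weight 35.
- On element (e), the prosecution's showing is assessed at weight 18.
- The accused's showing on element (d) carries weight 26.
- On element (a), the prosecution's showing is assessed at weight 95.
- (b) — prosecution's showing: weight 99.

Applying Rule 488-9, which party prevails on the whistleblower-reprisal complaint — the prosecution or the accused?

accused

Stage 1 — burden on prosecution; standard: the criminal standard (weight is at least 91).
    (a): 95 ≥ 91 [met]
    (b): 99 ≥ 91 [met]
  All elements met. The burden passes to the accused.
Stage 2 — burden on accused; standard: a scintilla of evidence (weight is at least 21).
    (c): 35 ≥ 21 [met]
    (d): 26 ≥ 21 [met]
  Stage 2 carried; the burden remains with the accused.
Stage 3 — burden on accused; standard: the preponderance of the evidence (weight is at least 54).
    (e): 83 − 18 = 65 ≥ 54 [met]
  Stage 3 carried; the final stage is satisfied.
With every stage satisfied, the accused prevails.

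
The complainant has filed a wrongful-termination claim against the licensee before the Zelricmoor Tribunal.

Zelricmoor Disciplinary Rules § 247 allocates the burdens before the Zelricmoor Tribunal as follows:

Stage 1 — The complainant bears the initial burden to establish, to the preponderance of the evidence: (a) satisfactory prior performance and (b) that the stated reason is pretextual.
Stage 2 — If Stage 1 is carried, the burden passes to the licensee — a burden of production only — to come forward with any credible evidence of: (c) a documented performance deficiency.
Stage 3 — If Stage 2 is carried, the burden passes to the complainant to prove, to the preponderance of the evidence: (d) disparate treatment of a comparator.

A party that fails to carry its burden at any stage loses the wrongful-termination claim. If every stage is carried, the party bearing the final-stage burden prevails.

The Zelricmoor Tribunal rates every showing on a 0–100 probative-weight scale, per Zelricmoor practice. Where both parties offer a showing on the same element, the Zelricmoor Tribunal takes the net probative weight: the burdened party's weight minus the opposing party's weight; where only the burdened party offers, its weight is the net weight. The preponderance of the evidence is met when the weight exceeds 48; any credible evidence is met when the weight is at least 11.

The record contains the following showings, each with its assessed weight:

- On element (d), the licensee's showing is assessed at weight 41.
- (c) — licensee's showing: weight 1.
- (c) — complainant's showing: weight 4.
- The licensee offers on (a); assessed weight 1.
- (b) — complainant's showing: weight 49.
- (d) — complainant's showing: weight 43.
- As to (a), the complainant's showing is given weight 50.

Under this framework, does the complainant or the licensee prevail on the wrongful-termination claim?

complainant

Stage 1 (complainant, the preponderance of the evidence, weight exceeds 48): (a) net 50−1=49 > 48 — meets; (b) 49 > 48 — meets.
  Stage 1 carried; the burden shifts to the licensee.
Stage 2 (licensee, any credible evidence, weight is at least 11): (c) net 1−4=-3 < 11 — fails.
  Not every element is met, so the licensee fails to carry Stage 2.
The analysis ends at Stage 2; the complainant prevails.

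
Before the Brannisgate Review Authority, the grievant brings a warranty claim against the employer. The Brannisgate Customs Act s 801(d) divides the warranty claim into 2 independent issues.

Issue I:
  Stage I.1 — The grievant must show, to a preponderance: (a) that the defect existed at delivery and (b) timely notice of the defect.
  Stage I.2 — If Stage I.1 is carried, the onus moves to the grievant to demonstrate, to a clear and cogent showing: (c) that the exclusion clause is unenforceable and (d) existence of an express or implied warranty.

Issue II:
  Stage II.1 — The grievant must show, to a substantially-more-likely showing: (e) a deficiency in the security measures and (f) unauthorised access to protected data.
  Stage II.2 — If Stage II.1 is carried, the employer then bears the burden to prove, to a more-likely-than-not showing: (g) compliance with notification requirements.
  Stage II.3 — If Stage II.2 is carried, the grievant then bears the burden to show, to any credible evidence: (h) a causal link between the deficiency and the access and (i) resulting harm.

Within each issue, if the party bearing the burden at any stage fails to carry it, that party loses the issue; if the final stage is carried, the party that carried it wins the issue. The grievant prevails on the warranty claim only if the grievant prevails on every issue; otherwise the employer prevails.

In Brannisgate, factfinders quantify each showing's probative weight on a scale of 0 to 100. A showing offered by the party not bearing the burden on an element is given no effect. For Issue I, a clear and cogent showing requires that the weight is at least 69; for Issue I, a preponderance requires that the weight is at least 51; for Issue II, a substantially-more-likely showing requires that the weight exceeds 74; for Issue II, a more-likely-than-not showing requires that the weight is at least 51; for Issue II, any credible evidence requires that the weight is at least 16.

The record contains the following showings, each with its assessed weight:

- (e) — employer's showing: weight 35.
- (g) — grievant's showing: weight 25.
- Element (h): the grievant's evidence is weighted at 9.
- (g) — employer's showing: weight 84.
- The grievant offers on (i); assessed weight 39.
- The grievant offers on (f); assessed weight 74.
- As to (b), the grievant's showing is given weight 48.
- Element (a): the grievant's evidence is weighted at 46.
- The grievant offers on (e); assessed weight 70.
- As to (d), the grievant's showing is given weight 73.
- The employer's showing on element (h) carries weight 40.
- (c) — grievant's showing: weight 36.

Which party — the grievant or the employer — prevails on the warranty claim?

employer

— Issue I —
Stage I.1 (grievant, a preponderance, weight is at least 51): (a) 46 < 51 — fails; (b) 48 < 51 — fails.
  Stage I.1 not carried; the grievant fails its burden.
The analysis ends at Stage I.1; the employer prevails on this issue.
— Issue II —
Stage II.1 — burden on grievant; standard: a substantially-more-likely showing (weight exceeds 74).
    (e): 70 (employer's 35 disregarded) ≤ 74 [not met]
    (f): 74 ≤ 74 [not met]
  Stage II.1 not carried; the grievant fails its burden.
The analysis ends at Stage II.1; the employer prevails on this issue.
Per-issue: Issue I → employer; Issue II → employer. The grievant must prevail on every issue; overall, the employer prevails.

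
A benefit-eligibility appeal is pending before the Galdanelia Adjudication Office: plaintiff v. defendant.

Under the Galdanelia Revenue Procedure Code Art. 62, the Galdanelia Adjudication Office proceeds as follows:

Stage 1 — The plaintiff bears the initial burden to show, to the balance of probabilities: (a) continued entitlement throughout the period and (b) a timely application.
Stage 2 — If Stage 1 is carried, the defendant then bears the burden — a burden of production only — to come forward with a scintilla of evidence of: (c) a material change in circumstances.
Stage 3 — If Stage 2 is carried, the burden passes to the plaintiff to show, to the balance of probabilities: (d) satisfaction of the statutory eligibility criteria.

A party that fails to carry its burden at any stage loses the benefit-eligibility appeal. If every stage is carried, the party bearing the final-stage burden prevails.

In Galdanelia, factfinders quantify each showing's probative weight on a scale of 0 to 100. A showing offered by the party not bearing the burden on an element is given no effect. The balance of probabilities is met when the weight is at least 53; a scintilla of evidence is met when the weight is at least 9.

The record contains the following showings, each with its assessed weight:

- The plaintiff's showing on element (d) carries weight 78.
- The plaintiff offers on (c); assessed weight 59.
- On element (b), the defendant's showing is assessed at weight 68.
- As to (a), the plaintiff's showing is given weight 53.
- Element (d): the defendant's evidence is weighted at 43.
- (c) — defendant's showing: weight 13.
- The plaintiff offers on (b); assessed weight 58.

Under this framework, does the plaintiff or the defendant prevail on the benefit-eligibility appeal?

plaintiff

Stage 1 (plaintiff, the balance of probabilities, weight is at least 53): (a) 53 ≥ 53 — meets; (b) 58 (defendant's 68 disregarded) ≥ 53 — meets.
  The plaintiff carries Stage 1; the defendant now bears the burden.
Stage 2 (defendant, a scintilla of evidence, weight is at least 9): (c) 13 (plaintiff's 59 disregarded) ≥ 9 — meets.
  All elements met. The burden passes to the plaintiff.
Stage 3 (plaintiff, the balance of probabilities, weight is at least 53): (d) 78 (defendant's 43 disregarded) ≥ 53 — meets.
  The plaintiff carries the last stage.
Every stage carried; the plaintiff prevails.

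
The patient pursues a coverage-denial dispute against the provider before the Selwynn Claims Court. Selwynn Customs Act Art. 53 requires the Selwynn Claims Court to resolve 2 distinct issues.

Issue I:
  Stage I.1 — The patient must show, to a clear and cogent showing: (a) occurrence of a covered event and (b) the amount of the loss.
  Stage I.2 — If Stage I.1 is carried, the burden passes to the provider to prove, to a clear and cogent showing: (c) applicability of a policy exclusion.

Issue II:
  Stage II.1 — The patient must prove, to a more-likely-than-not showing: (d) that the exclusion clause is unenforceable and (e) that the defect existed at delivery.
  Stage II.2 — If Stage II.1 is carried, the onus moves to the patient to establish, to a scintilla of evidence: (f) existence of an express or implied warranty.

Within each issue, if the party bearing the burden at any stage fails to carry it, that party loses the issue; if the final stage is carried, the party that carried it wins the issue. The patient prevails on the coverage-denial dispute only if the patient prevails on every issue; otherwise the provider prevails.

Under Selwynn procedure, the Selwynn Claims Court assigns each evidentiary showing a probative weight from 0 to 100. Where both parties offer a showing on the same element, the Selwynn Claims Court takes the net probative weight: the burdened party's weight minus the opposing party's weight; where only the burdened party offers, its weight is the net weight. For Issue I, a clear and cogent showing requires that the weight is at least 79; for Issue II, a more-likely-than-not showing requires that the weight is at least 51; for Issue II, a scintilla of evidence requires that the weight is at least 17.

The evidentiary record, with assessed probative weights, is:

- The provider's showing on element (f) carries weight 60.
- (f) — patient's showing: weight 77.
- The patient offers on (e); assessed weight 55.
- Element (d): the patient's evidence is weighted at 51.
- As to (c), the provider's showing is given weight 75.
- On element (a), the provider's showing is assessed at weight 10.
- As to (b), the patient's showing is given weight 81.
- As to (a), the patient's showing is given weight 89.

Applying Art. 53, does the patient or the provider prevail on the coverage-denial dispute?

patient

— Issue I —
Stage I.1 (patient, a clear and cogent showing, weight is at least 79): (a) net 89−10=79 ≥ 79 — meets; (b) 81 ≥ 79 — meets.
  The patient carries Stage I.1; the provider now bears the burden.
Stage I.2 (provider, a clear and cogent showing, weight is at least 79): (c) 75 < 79 — fails.
  Stage I.2 not carried; the provider fails its burden.
So the patient prevails on this issue.
— Issue II —
Stage II.1 — burden on patient; standard: a more-likely-than-not showing (weight is at least 51).
    (d): 51 ≥ 51 [met]
    (e): 55 ≥ 51 [met]
  Stage II.1 is satisfied; the patient continues to bear the burden.
Stage II.2 — burden on patient; standard: a scintilla of evidence (weight is at least 17).
    (f): 77 − 60 = 17 ≥ 17 [met]
  All elements met at the final stage.
All stages carried — the patient prevails on this issue.
Per-issue: Issue I → patient; Issue II → patient. The patient must prevail on every issue; overall, the patient prevails.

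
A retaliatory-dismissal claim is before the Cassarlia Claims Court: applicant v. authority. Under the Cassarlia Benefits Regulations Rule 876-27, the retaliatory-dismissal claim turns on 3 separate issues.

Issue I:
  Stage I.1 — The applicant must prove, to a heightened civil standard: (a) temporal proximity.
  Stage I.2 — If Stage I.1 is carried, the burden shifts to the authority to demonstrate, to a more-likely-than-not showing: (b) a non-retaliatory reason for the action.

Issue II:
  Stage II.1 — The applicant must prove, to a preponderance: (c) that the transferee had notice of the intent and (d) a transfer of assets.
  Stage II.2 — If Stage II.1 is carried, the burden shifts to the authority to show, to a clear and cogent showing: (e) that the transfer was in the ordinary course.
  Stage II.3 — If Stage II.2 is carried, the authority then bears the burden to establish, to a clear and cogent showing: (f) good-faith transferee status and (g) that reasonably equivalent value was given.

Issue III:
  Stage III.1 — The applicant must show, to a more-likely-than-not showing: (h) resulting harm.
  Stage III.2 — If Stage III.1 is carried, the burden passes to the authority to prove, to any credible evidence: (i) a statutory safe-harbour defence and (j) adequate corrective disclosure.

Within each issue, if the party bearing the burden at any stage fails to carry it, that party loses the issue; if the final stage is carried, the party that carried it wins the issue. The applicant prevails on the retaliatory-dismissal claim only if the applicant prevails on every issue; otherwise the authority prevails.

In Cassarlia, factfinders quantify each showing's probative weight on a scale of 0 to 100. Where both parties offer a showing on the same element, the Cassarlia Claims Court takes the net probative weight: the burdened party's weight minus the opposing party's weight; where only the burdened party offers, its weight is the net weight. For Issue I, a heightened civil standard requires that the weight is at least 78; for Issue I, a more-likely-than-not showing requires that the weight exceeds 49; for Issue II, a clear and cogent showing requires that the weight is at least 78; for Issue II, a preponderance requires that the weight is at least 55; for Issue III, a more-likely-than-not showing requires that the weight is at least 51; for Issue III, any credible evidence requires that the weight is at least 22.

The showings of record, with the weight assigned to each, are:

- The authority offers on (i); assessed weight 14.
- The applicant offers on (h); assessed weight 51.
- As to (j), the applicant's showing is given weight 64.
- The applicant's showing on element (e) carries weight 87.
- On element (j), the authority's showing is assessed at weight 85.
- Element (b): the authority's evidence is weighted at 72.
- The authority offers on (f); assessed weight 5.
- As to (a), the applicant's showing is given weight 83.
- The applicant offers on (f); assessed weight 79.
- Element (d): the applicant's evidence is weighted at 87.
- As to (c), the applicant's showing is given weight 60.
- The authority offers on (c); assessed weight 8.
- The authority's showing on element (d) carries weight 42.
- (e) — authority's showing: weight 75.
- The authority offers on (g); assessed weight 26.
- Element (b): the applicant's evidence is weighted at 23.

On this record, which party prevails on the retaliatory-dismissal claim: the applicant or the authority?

authority

— Issue I —
At Stage I.1 the applicant must meet a heightened civil standard (weight is at least 78): on (a) the weight is 83, ≥ 78, so (a) meets the standard.
  Stage I.1 carried; the burden shifts to the authority.
At Stage I.2 the authority must meet a more-likely-than-not showing (weight exceeds 49): on (b) the weight is 72 less the opposing 23 gives net 49, ≤ 49, so (b) does not meet the standard.
  Stage I.2 not carried; the authority fails its burden.
The applicant prevails on this issue.
— Issue II —
Stage II.1 — burden on applicant; standard: a preponderance (weight is at least 55).
    (c): 60 − 8 = 52 < 55 [not met]
    (d): 87 − 42 = 45 < 55 [not met]
  Stage II.1 not carried; the applicant fails its burden.
The analysis ends at Stage II.1; the authority prevails on this issue.
— Issue III —
Stage III.1 (applicant, a more-likely-than-not showing, weight is at least 51): (h) 51 ≥ 51 — meets.
  Stage III.1 is satisfied; the onus moves to the authority.
Stage III.2 (authority, any credible evidence, weight is at least 22): (i) 14 < 22 — fails; (j) net 85−64=21 < 22 — fails.
  Stage III.2 not carried; the authority fails its burden.
The analysis ends at Stage III.2; the applicant prevails on this issue.
Per-issue: Issue I → applicant; Issue II → authority; Issue III → applicant. The applicant must prevail on every issue; overall, the authority prevails.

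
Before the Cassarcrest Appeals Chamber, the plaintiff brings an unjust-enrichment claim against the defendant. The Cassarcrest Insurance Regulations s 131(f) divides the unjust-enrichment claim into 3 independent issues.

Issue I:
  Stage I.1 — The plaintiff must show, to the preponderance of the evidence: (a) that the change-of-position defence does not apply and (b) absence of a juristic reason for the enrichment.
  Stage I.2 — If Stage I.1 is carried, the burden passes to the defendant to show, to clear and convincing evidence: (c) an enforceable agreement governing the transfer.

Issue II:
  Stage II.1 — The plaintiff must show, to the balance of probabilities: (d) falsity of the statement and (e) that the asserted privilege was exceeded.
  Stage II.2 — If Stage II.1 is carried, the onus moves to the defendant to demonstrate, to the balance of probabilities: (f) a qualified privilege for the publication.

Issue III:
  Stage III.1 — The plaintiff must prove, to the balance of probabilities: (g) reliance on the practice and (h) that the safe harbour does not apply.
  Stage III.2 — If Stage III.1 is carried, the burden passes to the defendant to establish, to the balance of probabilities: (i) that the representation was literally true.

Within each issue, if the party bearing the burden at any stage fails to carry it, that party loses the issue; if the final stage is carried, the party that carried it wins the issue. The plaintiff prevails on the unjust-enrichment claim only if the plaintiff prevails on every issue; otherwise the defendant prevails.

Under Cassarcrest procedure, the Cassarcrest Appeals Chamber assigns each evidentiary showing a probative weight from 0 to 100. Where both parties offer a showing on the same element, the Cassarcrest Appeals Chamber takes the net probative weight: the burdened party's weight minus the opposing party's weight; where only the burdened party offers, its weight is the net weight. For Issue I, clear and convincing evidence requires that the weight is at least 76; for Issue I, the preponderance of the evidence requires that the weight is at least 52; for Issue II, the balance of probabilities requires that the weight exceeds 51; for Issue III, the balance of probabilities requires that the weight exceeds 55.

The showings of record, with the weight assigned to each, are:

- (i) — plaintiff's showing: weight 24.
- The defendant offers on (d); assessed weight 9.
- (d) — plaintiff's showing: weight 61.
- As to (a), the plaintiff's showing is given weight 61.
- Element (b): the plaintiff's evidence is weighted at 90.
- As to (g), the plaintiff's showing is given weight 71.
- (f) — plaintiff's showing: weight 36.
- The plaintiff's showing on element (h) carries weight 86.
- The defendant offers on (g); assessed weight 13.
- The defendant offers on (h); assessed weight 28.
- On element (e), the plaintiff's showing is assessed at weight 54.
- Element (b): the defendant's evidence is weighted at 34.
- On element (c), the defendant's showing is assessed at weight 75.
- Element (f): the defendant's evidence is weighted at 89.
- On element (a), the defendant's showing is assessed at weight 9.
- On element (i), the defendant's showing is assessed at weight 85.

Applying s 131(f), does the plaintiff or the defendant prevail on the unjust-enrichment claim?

defendant

— Issue I —
Stage I.1 — burden on plaintiff; standard: the preponderance of the evidence (weight is at least 52).
    (a): 61 − 9 = 52 ≥ 52 [met]
    (b): 90 − 34 = 56 ≥ 52 [met]
  The plaintiff carries Stage I.1; the defendant now bears the burden.
Stage I.2 — burden on defendant; standard: clear and convincing evidence (weight is at least 76).
    (c): 75 < 76 [not met]
  Stage I.2 not carried; the defendant fails its burden.
So the plaintiff prevails on this issue.
— Issue II —
Stage II.1 (plaintiff, the balance of probabilities, weight exceeds 51): (d) net 61−9=52 > 51 — meets; (e) 54 > 51 — meets.
  The plaintiff carries Stage II.1; the defendant now bears the burden.
Stage II.2 (defendant, the balance of probabilities, weight exceeds 51): (f) net 89−36=53 > 51 — meets.
  Stage II.2 carried; the final stage is satisfied.
With every stage satisfied, the defendant prevails on this issue.
— Issue III —
Stage III.1 (plaintiff, the balance of probabilities, weight exceeds 55): (g) net 71−13=58 > 55 — meets; (h) net 86−28=58 > 55 — meets.
  Stage III.1 carried; the burden shifts to the defendant.
Stage III.2 (defendant, the balance of probabilities, weight exceeds 55): (i) net 85−24=61 > 55 — meets.
  Stage III.2 carried; the final stage is satisfied.
With every stage satisfied, the defendant prevails on this issue.
Per-issue: Issue I → plaintiff; Issue II → defendant; Issue III → defendant. The plaintiff must prevail on every issue; overall, the defendant prevails.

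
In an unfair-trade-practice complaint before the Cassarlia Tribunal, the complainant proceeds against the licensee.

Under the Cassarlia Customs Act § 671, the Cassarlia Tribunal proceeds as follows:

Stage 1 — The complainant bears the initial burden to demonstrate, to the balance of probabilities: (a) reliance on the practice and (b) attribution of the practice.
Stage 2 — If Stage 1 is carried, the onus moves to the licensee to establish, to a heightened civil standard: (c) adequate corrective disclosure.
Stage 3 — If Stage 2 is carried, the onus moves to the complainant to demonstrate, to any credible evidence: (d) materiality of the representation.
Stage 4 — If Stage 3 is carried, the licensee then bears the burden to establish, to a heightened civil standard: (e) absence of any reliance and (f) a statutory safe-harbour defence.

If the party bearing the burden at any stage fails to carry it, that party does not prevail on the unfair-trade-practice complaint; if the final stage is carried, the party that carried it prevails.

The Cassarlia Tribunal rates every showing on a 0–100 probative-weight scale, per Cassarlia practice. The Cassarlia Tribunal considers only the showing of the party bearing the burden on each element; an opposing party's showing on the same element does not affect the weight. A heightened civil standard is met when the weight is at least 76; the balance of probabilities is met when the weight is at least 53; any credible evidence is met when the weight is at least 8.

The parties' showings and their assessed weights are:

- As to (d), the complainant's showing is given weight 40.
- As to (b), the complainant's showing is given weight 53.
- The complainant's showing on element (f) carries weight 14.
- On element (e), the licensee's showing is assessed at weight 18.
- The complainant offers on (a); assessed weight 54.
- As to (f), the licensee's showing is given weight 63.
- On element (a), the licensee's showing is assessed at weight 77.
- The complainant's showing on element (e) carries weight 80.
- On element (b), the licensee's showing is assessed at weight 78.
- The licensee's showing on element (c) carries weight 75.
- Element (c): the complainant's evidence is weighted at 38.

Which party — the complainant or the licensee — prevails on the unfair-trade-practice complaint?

Stage 1 (complainant, the balance of probabilities, weight is at least 53): (a) 54 (licensee's 77 disregarded) ≥ 53 — meets; (b) 53 (licensee's 78 disregarded) ≥ 53 — meets.
  Stage 1 is satisfied; the onus moves to the licensee.
Stage 2 (licensee, a heightened civil standard, weight is at least 76): (c) 75 (complainant's 38 disregarded) < 76 — fails.
  The licensee does not carry Stage 2.
So the complainant prevails.

complainant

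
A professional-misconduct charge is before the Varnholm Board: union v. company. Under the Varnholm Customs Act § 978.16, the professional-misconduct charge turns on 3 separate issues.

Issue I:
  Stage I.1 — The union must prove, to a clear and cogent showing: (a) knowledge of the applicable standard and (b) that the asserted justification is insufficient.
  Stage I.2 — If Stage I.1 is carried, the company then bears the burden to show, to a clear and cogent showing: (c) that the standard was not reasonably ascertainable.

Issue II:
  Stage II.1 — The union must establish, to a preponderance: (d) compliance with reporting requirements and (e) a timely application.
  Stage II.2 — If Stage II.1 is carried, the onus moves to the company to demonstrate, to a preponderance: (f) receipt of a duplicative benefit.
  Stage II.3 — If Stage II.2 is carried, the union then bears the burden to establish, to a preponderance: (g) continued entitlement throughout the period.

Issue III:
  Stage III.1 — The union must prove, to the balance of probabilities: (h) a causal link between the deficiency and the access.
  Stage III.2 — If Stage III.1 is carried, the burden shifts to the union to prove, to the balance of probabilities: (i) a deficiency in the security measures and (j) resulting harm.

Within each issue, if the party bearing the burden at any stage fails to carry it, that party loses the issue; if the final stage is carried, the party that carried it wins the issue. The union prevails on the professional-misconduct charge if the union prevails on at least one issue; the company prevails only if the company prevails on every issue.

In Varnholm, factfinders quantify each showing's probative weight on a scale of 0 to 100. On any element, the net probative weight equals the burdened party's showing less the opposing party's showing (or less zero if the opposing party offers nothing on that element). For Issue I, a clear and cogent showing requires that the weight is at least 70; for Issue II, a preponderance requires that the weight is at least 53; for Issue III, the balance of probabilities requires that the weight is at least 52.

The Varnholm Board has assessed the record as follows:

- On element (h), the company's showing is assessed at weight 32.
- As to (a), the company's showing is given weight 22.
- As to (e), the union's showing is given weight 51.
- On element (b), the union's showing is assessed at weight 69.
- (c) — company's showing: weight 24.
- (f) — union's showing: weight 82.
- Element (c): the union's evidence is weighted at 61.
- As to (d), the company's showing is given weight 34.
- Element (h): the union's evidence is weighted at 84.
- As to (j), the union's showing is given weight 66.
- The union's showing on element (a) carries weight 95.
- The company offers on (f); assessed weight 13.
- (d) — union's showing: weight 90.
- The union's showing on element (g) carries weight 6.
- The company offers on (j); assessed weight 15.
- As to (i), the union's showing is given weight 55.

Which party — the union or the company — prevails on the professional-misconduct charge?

company

— Issue I —
At Stage I.1 the union must meet a clear and cogent showing (weight is at least 70): on (a) the weight is 95 less the opposing 22 gives net 73, ≥ 70, so (a) meets the standard; on (b) the weight is 69, < 70, so (b) does not meet the standard.
  The union does not carry Stage I.1.
The company prevails on this issue.
— Issue II —
Stage II.1 (union, a preponderance, weight is at least 53): (d) net 90−34=56 ≥ 53 — meets; (e) 51 < 53 — fails.
  Not every element is met, so the union fails to carry Stage II.1.
The company prevails on this issue.
— Issue III —
Stage III.1 (union, the balance of probabilities, weight is at least 52): (h) net 84−32=52 ≥ 52 — meets.
  Stage III.1 is satisfied; the union continues to bear the burden.
Stage III.2 (union, the balance of probabilities, weight is at least 52): (i) 55 ≥ 52 — meets; (j) net 66−15=51 < 52 — fails.
  The union does not carry Stage III.2.
The analysis ends at Stage III.2; the company prevails on this issue.
Per-issue: Issue I → company; Issue II → company; Issue III → company. The union must prevail on at least one issue; overall, the company prevails.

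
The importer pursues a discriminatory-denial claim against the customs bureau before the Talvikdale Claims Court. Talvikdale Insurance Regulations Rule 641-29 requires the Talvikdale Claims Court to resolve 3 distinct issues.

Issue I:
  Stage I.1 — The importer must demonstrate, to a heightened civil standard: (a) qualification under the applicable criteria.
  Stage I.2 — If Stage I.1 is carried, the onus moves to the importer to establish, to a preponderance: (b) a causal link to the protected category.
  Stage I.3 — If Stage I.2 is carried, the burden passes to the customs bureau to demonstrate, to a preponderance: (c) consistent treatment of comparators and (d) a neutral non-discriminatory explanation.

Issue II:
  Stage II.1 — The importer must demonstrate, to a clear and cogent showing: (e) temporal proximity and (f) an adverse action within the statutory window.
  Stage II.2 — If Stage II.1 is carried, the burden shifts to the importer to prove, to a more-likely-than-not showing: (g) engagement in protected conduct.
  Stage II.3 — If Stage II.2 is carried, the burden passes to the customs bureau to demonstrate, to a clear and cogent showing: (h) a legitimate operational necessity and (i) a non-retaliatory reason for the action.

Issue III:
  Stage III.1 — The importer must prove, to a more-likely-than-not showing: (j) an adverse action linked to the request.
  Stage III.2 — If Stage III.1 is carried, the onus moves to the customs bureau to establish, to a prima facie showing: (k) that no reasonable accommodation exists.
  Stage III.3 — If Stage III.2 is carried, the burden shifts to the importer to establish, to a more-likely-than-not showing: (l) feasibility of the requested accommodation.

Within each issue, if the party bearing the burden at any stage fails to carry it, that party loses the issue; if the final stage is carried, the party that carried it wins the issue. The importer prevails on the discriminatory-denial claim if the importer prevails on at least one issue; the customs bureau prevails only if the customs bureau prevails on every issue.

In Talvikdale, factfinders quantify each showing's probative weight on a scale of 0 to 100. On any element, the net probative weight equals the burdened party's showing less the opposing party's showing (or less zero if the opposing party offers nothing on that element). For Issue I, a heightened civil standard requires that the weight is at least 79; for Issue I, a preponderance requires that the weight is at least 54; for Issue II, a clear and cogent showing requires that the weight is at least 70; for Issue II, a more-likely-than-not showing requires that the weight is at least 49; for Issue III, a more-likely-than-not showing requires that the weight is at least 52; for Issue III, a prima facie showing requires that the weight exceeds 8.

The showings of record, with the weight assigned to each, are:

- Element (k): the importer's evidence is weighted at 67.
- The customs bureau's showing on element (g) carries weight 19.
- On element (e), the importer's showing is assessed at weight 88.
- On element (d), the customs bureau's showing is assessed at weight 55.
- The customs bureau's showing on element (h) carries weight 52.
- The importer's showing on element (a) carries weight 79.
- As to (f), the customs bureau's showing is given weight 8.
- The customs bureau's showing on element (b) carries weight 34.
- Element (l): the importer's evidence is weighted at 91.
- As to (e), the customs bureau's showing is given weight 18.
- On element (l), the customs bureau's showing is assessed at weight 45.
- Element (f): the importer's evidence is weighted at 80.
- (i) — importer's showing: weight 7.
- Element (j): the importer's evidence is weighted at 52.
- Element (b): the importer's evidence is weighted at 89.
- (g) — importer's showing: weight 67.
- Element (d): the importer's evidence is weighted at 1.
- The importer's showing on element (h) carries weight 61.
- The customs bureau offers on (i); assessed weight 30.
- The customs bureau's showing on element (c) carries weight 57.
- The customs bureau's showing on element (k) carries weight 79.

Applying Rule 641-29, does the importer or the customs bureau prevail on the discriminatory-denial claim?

— Issue I —
Stage I.1 — burden on importer; standard: a heightened civil standard (weight is at least 79).
    (a): 79 ≥ 79 [met]
  Stage I.1 is satisfied; the importer continues to bear the burden.
Stage I.2 — burden on importer; standard: a preponderance (weight is at least 54).
    (b): 89 − 34 = 55 ≥ 54 [met]
  All elements met. The burden passes to the customs bureau.
Stage I.3 — burden on customs bureau; standard: a preponderance (weight is at least 54).
    (c): 57 ≥ 54 [met]
    (d): 55 − 1 = 54 ≥ 54 [met]
  The customs bureau carries the last stage.
Every stage carried; the customs bureau prevails on this issue.
— Issue II —
At Stage II.1 the importer must meet a clear and cogent showing (weight is at least 70): on (e) the weight is 88 less the opposing 18 gives net 70, which does reach 70, so (e) meets the standard; on (f) the weight is 80 less the opposing 8 gives net 72, which does reach 70, so (f) meets the standard.
  Stage II.1 carried; the burden remains with the importer.
At Stage II.2 the importer must meet a more-likely-than-not showing (weight is at least 49): on (g) the weight is 67 less the opposing 19 gives net 48, < 49, so (g) does not meet the standard.
  Stage II.2 not carried; the importer fails its burden.
The customs bureau prevails on this issue.
— Issue III —
Stage III.1 (importer, a more-likely-than-not showing, weight is at least 52): (j) 52 ≥ 52 — meets.
  Stage III.1 is satisfied; the onus moves to the customs bureau.
Stage III.2 (customs bureau, a prima facie showing, weight exceeds 8): (k) net 79−67=12 > 8 — meets.
  All elements met. The burden passes to the importer.
Stage III.3 (importer, a more-likely-than-not showing, weight is at least 52): (l) net 91−45=46 < 52 — fails.
  Stage III.3 not carried; the importer fails its burden.
The customs bureau prevails on this issue.
Per-issue: Issue I → customs bureau; Issue II → customs bureau; Issue III → customs bureau. The importer must prevail on at least one issue; overall, the customs bureau prevails.

customs bureau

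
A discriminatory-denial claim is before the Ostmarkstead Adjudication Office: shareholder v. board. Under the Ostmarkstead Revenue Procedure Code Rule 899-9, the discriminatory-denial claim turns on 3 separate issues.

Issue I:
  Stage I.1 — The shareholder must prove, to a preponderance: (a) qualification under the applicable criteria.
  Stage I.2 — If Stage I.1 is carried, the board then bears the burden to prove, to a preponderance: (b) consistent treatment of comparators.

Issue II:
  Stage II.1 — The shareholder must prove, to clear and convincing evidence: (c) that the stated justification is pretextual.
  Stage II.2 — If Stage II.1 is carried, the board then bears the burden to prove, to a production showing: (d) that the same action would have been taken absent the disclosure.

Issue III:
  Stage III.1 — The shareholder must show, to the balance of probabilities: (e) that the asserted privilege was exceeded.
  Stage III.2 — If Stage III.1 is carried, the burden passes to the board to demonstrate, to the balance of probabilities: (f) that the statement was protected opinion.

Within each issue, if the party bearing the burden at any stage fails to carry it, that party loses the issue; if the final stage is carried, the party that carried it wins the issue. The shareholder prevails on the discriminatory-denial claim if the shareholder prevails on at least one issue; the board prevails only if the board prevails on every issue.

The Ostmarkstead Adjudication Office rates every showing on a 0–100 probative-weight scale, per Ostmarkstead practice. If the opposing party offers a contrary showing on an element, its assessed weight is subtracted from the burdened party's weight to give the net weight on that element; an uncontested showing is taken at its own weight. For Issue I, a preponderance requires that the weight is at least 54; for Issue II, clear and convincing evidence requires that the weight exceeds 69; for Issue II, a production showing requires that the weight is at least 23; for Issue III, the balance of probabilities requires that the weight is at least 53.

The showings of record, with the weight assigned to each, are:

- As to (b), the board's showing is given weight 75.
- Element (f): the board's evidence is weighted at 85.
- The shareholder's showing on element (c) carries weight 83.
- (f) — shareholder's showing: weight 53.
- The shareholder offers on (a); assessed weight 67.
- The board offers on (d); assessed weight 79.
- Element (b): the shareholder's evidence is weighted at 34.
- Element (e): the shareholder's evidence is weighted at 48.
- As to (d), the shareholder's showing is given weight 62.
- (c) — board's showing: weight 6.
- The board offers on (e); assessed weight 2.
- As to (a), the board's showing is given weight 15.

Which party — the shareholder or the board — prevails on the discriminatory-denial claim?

— Issue I —
Stage I.1 (shareholder, a preponderance, weight is at least 54): (a) net 67−15=52 < 54 — fails.
  Stage I.1 not carried; the shareholder fails its burden.
So the board prevails on this issue.
— Issue II —
Stage II.1 — burden on shareholder; standard: clear and convincing evidence (weight exceeds 69).
    (c): 83 − 6 = 77 > 69 [met]
  Stage II.1 is satisfied; the onus moves to the board.
Stage II.2 — burden on board; standard: a production showing (weight is at least 23).
    (d): 79 − 62 = 17 < 23 [not met]
  The board does not carry Stage II.2.
The shareholder prevails on this issue.
— Issue III —
Stage III.1 — burden on shareholder; standard: the balance of probabilities (weight is at least 53).
    (e): 48 − 2 = 46 < 53 [not met]
  Stage III.1 not carried; the shareholder fails its burden.
The board prevails on this issue.
Per-issue: Issue I → board; Issue II → shareholder; Issue III → board. The shareholder must prevail on at least one issue; overall, the shareholder prevails.

shareholder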